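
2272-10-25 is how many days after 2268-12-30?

1395

Dec 30, 2268 → Dec 30, 2269: 365 days.
Dec 30, 2269 → Dec 30, 2270: 365 days.
Dec 30, 2270 → Dec 30, 2271: 365 days.
Dec 30, 2271 → Jan 30, 2272: 31 days (December has 31).
Jan 30, 2272 → Feb 29, 2272: 30 days (January has 31).
Feb 29, 2272 → Mar 29, 2272: 29 days (February has 29).
Mar 29, 2272 → Apr 29, 2272: 31 days (March has 31).
Apr 29, 2272 → May 29, 2272: 30 days (April has 30).
May 29, 2272 → Jun 29, 2272: 31 days (May has 31).
Jun 29, 2272 → Jul 29, 2272: 30 days (June has 30).
Jul 29, 2272 → Aug 29, 2272: 31 days (July has 31).
Aug 29, 2272 → Sep 29, 2272: 31 days (August has 31).
Sep 29, 2272 → Oct 25, 2272: 26 days.
Total: 1395 days.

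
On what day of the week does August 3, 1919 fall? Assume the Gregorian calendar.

Doomsday rule: the anchor day for the 1900s is Wednesday. For year 19: 19÷12 = 1 r 7, and 7÷4 = 1, so 1+7+1 = 9.
Wednesday + 9 ≡ Friday — that's 1919's doomsday.
In August the doomsday date is Aug 8.
Aug 3 is 5 days before Aug 8; 5 mod 7 = 5, so Friday − 5 = Sunday.

Sunday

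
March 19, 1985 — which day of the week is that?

January 1, 1985 is a Tuesday.
Jan 1, 1985 → Feb 1, 1985: 31 days (January has 31).
Feb 1, 1985 → Mar 1, 1985: 28 days (February has 28).
Mar 1, 1985 → Mar 19, 1985: 18 days.
Total: 77 days.
77 mod 7 = 0, so Tuesday + 0 = Tuesday.

Tuesday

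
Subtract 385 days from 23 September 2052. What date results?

−23 → Aug 31, 2052 (end of Aug, 31 days; 362 left).
−31 → Jul 31, 2052 (end of Jul, 31 days; 331 left).
−31 → Jun 30, 2052 (end of Jun, 30 days; 300 left).
−30 → May 31, 2052 (end of May, 31 days; 270 left).
−31 → Apr 30, 2052 (end of Apr, 30 days; 239 left).
−30 → Mar 31, 2052 (end of Mar, 31 days; 209 left).
−31 → Feb 29, 2052 (end of Feb, 29 days; 178 left).
−29 → Jan 31, 2052 (end of Jan, 31 days; 149 left).
−31 → Dec 31, 2051 (end of Dec, 31 days; 118 left).
−31 → Nov 30, 2051 (end of Nov, 30 days; 87 left).
−30 → Oct 31, 2051 (end of Oct, 31 days; 57 left).
−31 → Sep 30, 2051 (end of Sep, 30 days; 26 left).
−26 → Sep 4, 2051.

September 4, 2051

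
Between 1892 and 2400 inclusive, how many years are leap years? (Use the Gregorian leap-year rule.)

Multiples of 4 in [1892,2400]: 128.
Of those, multiples of 100: 6 (not leap unless ÷400).
Multiples of 400: 2.
Leap years = 128 − 6 + 2 = 124.

124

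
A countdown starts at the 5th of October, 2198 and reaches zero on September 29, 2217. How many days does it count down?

6933

Oct 5, 2198 → Oct 5, 2199: 365 days.
Oct 5, 2199 → Oct 5, 2200: 365 days.
Oct 5, 2200 → Oct 5, 2201: 365 days.
Oct 5, 2201 → Oct 5, 2202: 365 days.
Oct 5, 2202 → Oct 5, 2203: 365 days.
Oct 5, 2203 → Oct 5, 2204: 366 days (Feb 29, 2204 is in that span).
Oct 5, 2204 → Oct 5, 2205: 365 days.
Oct 5, 2205 → Oct 5, 2206: 365 days.
Oct 5, 2206 → Oct 5, 2207: 365 days.
Oct 5, 2207 → Oct 5, 2208: 366 days (Feb 29, 2208 is in that span).
Oct 5, 2208 → Oct 5, 2209: 365 days.
Oct 5, 2209 → Oct 5, 2210: 365 days.
Oct 5, 2210 → Oct 5, 2211: 365 days.
Oct 5, 2211 → Oct 5, 2212: 366 days (Feb 29, 2212 is in that span).
Oct 5, 2212 → Oct 5, 2213: 365 days.
Oct 5, 2213 → Oct 5, 2214: 365 days.
Oct 5, 2214 → Oct 5, 2215: 365 days.
Oct 5, 2215 → Oct 5, 2216: 366 days (Feb 29, 2216 is in that span).
Oct 5, 2216 → Nov 5, 2216: 31 days (October has 31).
Nov 5, 2216 → Dec 5, 2216: 30 days (November has 30).
Dec 5, 2216 → Jan 5, 2217: 31 days (December has 31).
Jan 5, 2217 → Feb 5, 2217: 31 days (January has 31).
Feb 5, 2217 → Mar 5, 2217: 28 days (February has 28).
Mar 5, 2217 → Apr 5, 2217: 31 days (March has 31).
Apr 5, 2217 → May 5, 2217: 30 days (April has 30).
May 5, 2217 → Jun 5, 2217: 31 days (May has 31).
Jun 5, 2217 → Jul 5, 2217: 30 days (June has 30).
Jul 5, 2217 → Aug 5, 2217: 31 days (July has 31).
Aug 5, 2217 → Sep 5, 2217: 31 days (August has 31).
Sep 5, 2217 → Sep 29, 2217: 24 days.
Total: 6933 days.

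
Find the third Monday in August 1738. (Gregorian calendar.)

August 1, 1738 is a Friday.
The first Monday is therefore August 4 (3 days later).
The third Monday is 4 + 2×7 = August 18.

August 18, 1738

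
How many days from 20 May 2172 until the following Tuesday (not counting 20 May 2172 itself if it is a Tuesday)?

6

May 20, 2172 is a Wednesday.
From Wednesday to the next Tuesday is 6 days.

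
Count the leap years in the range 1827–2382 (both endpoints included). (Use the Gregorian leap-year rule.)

Multiples of 4 in [1827,2382]: 139.
Of those, multiples of 100: 5 (not leap unless ÷400).
Multiples of 400: 1.
Leap years = 139 − 5 + 1 = 135.

135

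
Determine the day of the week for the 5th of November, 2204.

Monday

Doomsday rule: the anchor day for the 2200s is Friday. For year 04: 4÷12 = 0 r 4, and 4÷4 = 1, so 0+4+1 = 5.
Friday + 5 ≡ Wednesday — that's 2204's doomsday.
In November the doomsday date is Nov 7.
Nov 5 is 2 days before Nov 7; 2 mod 7 = 2, so Wednesday − 2 = Monday.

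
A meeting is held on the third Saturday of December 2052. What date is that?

December 21, 2052

December 1, 2052 is a Sunday.
The first Saturday is therefore December 7 (6 days later).
The third Saturday is 7 + 2×7 = December 21.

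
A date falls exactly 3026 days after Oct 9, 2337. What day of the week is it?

Oct 9, 2337 is a Saturday.
3026 mod 7 = 2, so 3026 days after a Saturday is Saturday + 2 = Monday.

Monday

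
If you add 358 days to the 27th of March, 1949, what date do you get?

Mar has 31 days: +5 → Apr 1, 1949 (353 left).
Apr has 30 days: +30 → May 1, 1949 (323 left).
May has 31 days: +31 → Jun 1, 1949 (292 left).
Jun has 30 days: +30 → Jul 1, 1949 (262 left).
Jul has 31 days: +31 → Aug 1, 1949 (231 left).
Aug has 31 days: +31 → Sep 1, 1949 (200 left).
Sep has 30 days: +30 → Oct 1, 1949 (170 left).
Oct has 31 days: +31 → Nov 1, 1949 (139 left).
Nov has 30 days: +30 → Dec 1, 1949 (109 left).
Dec has 31 days: +31 → Jan 1, 1950 (78 left).
Jan has 31 days: +31 → Feb 1, 1950 (47 left).
Feb has 28 days: +28 → Mar 1, 1950 (19 left).
+19 → Mar 20, 1950.

March 20, 1950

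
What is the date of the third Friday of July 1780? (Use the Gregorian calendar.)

July 21, 1780

July 1, 1780 is a Saturday.
The first Friday is therefore July 7 (6 days later).
The third Friday is 7 + 2×7 = July 21.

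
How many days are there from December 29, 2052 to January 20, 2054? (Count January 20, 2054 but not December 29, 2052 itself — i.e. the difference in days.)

Dec 29, 2052 → Jan 29, 2053: 31 days (December has 31).
Jan 29, 2053 → Feb 28, 2053: 30 days (January has 31).
Feb 28, 2053 → Mar 28, 2053: 28 days (February has 28).
Mar 28, 2053 → Apr 28, 2053: 31 days (March has 31).
Apr 28, 2053 → May 28, 2053: 30 days (April has 30).
May 28, 2053 → Jun 28, 2053: 31 days (May has 31).
Jun 28, 2053 → Jul 28, 2053: 30 days (June has 30).
Jul 28, 2053 → Aug 28, 2053: 31 days (July has 31).
Aug 28, 2053 → Sep 28, 2053: 31 days (August has 31).
Sep 28, 2053 → Oct 28, 2053: 30 days (September has 30).
Oct 28, 2053 → Nov 28, 2053: 31 days (October has 31).
Nov 28, 2053 → Dec 28, 2053: 30 days (November has 30).
Dec 28, 2053 → Jan 20, 2054: 23 days.
Total: 387 days.

387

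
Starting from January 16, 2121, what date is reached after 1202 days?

+365 (one year) → Jan 16, 2122 (837 left).
+365 (one year) → Jan 16, 2123 (472 left).
+365 (one year) → Jan 16, 2124 (107 left).
Jan has 31 days: +16 → Feb 1, 2124 (91 left).
Feb has 29 days: +29 → Mar 1, 2124 (62 left).
Mar has 31 days: +31 → Apr 1, 2124 (31 left).
Apr has 30 days: +30 → May 1, 2124 (1 left).
+1 → May 2, 2124.

May 2, 2124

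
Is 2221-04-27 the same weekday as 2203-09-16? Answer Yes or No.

From Sep 16, 2203 to Apr 27, 2221 is 6433 days.
6433 mod 7 = 0, so they are the same weekday.
(Sep 16, 2203 is a Friday; Apr 27, 2221 is a Friday.)

Yes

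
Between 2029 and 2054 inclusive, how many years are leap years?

Multiples of 4 in [2029,2054]: 6.
Of those, multiples of 100: 0 (not leap unless ÷400).
Multiples of 400: 0.
Leap years = 6 − 0 + 0 = 6.

6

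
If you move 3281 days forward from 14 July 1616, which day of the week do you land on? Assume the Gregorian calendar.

Tuesday

Jul 14, 1616 is a Thursday.
3281 mod 7 = 5, so 3281 days after a Thursday is Thursday + 5 = Tuesday.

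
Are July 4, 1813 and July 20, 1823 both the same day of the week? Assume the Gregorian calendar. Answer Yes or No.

From Jul 4, 1813 to Jul 20, 1823 is 3668 days.
3668 mod 7 = 0, so they are the same weekday.
(Jul 4, 1813 is a Sunday; Jul 20, 1823 is a Sunday.)

Yes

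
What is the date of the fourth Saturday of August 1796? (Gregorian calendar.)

August 27, 1796

August 1, 1796 is a Monday.
The first Saturday is therefore August 6 (5 days later).
The fourth Saturday is 6 + 3×7 = August 27.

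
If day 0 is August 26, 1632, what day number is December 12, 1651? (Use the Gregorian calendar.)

Aug 26, 1632 → Aug 26, 1633: 365 days.
Aug 26, 1633 → Aug 26, 1634: 365 days.
Aug 26, 1634 → Aug 26, 1635: 365 days.
Aug 26, 1635 → Aug 26, 1636: 366 days (Feb 29, 1636 is in that span).
Aug 26, 1636 → Aug 26, 1637: 365 days.
Aug 26, 1637 → Aug 26, 1638: 365 days.
Aug 26, 1638 → Aug 26, 1639: 365 days.
Aug 26, 1639 → Aug 26, 1640: 366 days (Feb 29, 1640 is in that span).
Aug 26, 1640 → Aug 26, 1641: 365 days.
Aug 26, 1641 → Aug 26, 1642: 365 days.
Aug 26, 1642 → Aug 26, 1643: 365 days.
Aug 26, 1643 → Aug 26, 1644: 366 days (Feb 29, 1644 is in that span).
Aug 26, 1644 → Aug 26, 1645: 365 days.
Aug 26, 1645 → Aug 26, 1646: 365 days.
Aug 26, 1646 → Aug 26, 1647: 365 days.
Aug 26, 1647 → Aug 26, 1648: 366 days (Feb 29, 1648 is in that span).
Aug 26, 1648 → Aug 26, 1649: 365 days.
Aug 26, 1649 → Aug 26, 1650: 365 days.
Aug 26, 1650 → Aug 26, 1651: 365 days.
Aug 26, 1651 → Sep 26, 1651: 31 days (August has 31).
Sep 26, 1651 → Oct 26, 1651: 30 days (September has 30).
Oct 26, 1651 → Nov 26, 1651: 31 days (October has 31).
Nov 26, 1651 → Dec 12, 1651: 16 days.
Total: 7047 days.

7047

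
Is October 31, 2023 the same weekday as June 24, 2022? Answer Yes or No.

No

From Jun 24, 2022 to Oct 31, 2023 is 494 days.
494 mod 7 = 4, so they are different weekdays.
(Jun 24, 2022 is a Friday; Oct 31, 2023 is a Tuesday.)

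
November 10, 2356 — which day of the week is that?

Doomsday rule: the anchor day for the 2300s is Wednesday. For year 56: 56÷12 = 4 r 8, and 8÷4 = 2, so 4+8+2 = 14.
Wednesday + 14 ≡ Wednesday — that's 2356's doomsday.
In November the doomsday date is Nov 7.
Nov 10 is 3 days after Nov 7; 3 mod 7 = 3, so Wednesday + 3 = Saturday.

Saturday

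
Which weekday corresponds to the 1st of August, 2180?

Tuesday

Doomsday rule: the anchor day for the 2100s is Sunday. For year 80: 80÷12 = 6 r 8, and 8÷4 = 2, so 6+8+2 = 16.
Sunday + 16 ≡ Tuesday — that's 2180's doomsday.
In August the doomsday date is Aug 8.
Aug 1 is 7 days before Aug 8; 7 mod 7 = 0, so Tuesday − 0 = Tuesday.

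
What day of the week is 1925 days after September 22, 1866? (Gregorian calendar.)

Saturday

First find the weekday of Sep 22, 1866. Doomsday rule: the anchor day for the 1800s is Friday. For year 66: 66÷12 = 5 r 6, and 6÷4 = 1, so 5+6+1 = 12.
Friday + 12 ≡ Wednesday — that's 1866's doomsday.
In September the doomsday date is Sep 5.
Sep 22 is 17 days after Sep 5; 17 mod 7 = 3, so Wednesday + 3 = Saturday.
1925 mod 7 = 0, so 1925 days after a Saturday is Saturday + 0 = Saturday.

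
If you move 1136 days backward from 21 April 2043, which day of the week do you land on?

Sunday

First find the weekday of Apr 21, 2043. Doomsday rule: the anchor day for the 2000s is Tuesday. For year 43: 43÷12 = 3 r 7, and 7÷4 = 1, so 3+7+1 = 11.
Tuesday + 11 ≡ Saturday — that's 2043's doomsday.
In April the doomsday date is Apr 4.
Apr 21 is 17 days after Apr 4; 17 mod 7 = 3, so Saturday + 3 = Tuesday.
1136 mod 7 = 2, so 1136 days before a Tuesday is Tuesday − 2 = Sunday.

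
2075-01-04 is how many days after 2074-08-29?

128

Aug 29, 2074 → Sep 29, 2074: 31 days (August has 31).
Sep 29, 2074 → Oct 29, 2074: 30 days (September has 30).
Oct 29, 2074 → Nov 29, 2074: 31 days (October has 31).
Nov 29, 2074 → Dec 29, 2074: 30 days (November has 30).
Dec 29, 2074 → Jan 4, 2075: 6 days.
Total: 128 days.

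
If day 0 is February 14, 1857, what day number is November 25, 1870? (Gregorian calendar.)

5032

Feb 14, 1857 → Feb 14, 1858: 365 days.
Feb 14, 1858 → Feb 14, 1859: 365 days.
Feb 14, 1859 → Feb 14, 1860: 365 days.
Feb 14, 1860 → Feb 14, 1861: 366 days (Feb 29, 1860 is in that span).
Feb 14, 1861 → Feb 14, 1862: 365 days.
Feb 14, 1862 → Feb 14, 1863: 365 days.
Feb 14, 1863 → Feb 14, 1864: 365 days.
Feb 14, 1864 → Feb 14, 1865: 366 days (Feb 29, 1864 is in that span).
Feb 14, 1865 → Feb 14, 1866: 365 days.
Feb 14, 1866 → Feb 14, 1867: 365 days.
Feb 14, 1867 → Feb 14, 1868: 365 days.
Feb 14, 1868 → Feb 14, 1869: 366 days (Feb 29, 1868 is in that span).
Feb 14, 1869 → Feb 14, 1870: 365 days.
Feb 14, 1870 → Mar 14, 1870: 28 days (February has 28).
Mar 14, 1870 → Apr 14, 1870: 31 days (March has 31).
Apr 14, 1870 → May 14, 1870: 30 days (April has 30).
May 14, 1870 → Jun 14, 1870: 31 days (May has 31).
Jun 14, 1870 → Jul 14, 1870: 30 days (June has 30).
Jul 14, 1870 → Aug 14, 1870: 31 days (July has 31).
Aug 14, 1870 → Sep 14, 1870: 31 days (August has 31).
Sep 14, 1870 → Oct 14, 1870: 30 days (September has 30).
Oct 14, 1870 → Nov 14, 1870: 31 days (October has 31).
Nov 14, 1870 → Nov 25, 1870: 11 days.
Total: 5032 days.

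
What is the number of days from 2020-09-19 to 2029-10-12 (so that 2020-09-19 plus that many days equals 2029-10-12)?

Sep 19, 2020 → Sep 19, 2021: 365 days.
Sep 19, 2021 → Sep 19, 2022: 365 days.
Sep 19, 2022 → Sep 19, 2023: 365 days.
Sep 19, 2023 → Sep 19, 2024: 366 days (Feb 29, 2024 is in that span).
Sep 19, 2024 → Sep 19, 2025: 365 days.
Sep 19, 2025 → Sep 19, 2026: 365 days.
Sep 19, 2026 → Sep 19, 2027: 365 days.
Sep 19, 2027 → Sep 19, 2028: 366 days (Feb 29, 2028 is in that span).
Sep 19, 2028 → Oct 19, 2028: 30 days (September has 30).
Oct 19, 2028 → Nov 19, 2028: 31 days (October has 31).
Nov 19, 2028 → Dec 19, 2028: 30 days (November has 30).
Dec 19, 2028 → Jan 19, 2029: 31 days (December has 31).
Jan 19, 2029 → Feb 19, 2029: 31 days (January has 31).
Feb 19, 2029 → Mar 19, 2029: 28 days (February has 28).
Mar 19, 2029 → Apr 19, 2029: 31 days (March has 31).
Apr 19, 2029 → May 19, 2029: 30 days (April has 30).
May 19, 2029 → Jun 19, 2029: 31 days (May has 31).
Jun 19, 2029 → Jul 19, 2029: 30 days (June has 30).
Jul 19, 2029 → Aug 19, 2029: 31 days (July has 31).
Aug 19, 2029 → Sep 19, 2029: 31 days (August has 31).
Sep 19, 2029 → Oct 12, 2029: 23 days.
Total: 3310 days.

3310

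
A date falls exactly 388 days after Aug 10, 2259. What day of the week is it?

First find the weekday of Aug 10, 2259. Doomsday rule: the anchor day for the 2200s is Friday. For year 59: 59÷12 = 4 r 11, and 11÷4 = 2, so 4+11+2 = 17.
Friday + 17 ≡ Monday — that's 2259's doomsday.
In August the doomsday date is Aug 8.
Aug 10 is 2 days after Aug 8; 2 mod 7 = 2, so Monday + 2 = Wednesday.
388 mod 7 = 3, so 388 days after a Wednesday is Wednesday + 3 = Saturday.

Saturday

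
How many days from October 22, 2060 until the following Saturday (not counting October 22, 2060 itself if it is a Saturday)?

Oct 22, 2060 is a Friday.
From Friday to the next Saturday is 1 day.

1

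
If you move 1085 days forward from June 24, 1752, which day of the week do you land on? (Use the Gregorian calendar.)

Saturday

Jun 24, 1752 is a Saturday.
1085 mod 7 = 0, so 1085 days after a Saturday is Saturday + 0 = Saturday.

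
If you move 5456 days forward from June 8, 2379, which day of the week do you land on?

Jun 8, 2379 is a Friday.
5456 mod 7 = 3, so 5456 days after a Friday is Friday + 3 = Monday.

Monday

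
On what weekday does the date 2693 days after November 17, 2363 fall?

Friday

First find the weekday of Nov 17, 2363. Doomsday rule: the anchor day for the 2300s is Wednesday. For year 63: 63÷12 = 5 r 3, and 3÷4 = 0, so 5+3+0 = 8.
Wednesday + 8 ≡ Thursday — that's 2363's doomsday.
In November the doomsday date is Nov 7.
Nov 17 is 10 days after Nov 7; 10 mod 7 = 3, so Thursday + 3 = Sunday.
2693 mod 7 = 5, so 2693 days after a Sunday is Sunday + 5 = Friday.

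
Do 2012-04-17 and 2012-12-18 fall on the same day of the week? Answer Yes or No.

From Apr 17, 2012 to Dec 18, 2012 is 245 days.
245 mod 7 = 0, so they are the same weekday.
(Apr 17, 2012 is a Tuesday; Dec 18, 2012 is a Tuesday.)

Yes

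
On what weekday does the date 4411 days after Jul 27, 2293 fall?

First find the weekday of Jul 27, 2293. Doomsday rule: the anchor day for the 2200s is Friday. For year 93: 93÷12 = 7 r 9, and 9÷4 = 2, so 7+9+2 = 18.
Friday + 18 ≡ Tuesday — that's 2293's doomsday.
In July the doomsday date is Jul 11.
Jul 27 is 16 days after Jul 11; 16 mod 7 = 2, so Tuesday + 2 = Thursday.
4411 mod 7 = 1, so 4411 days after a Thursday is Thursday + 1 = Friday.

Friday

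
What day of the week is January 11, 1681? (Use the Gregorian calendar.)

Doomsday rule: the anchor day for the 1600s is Tuesday. For year 81: 81÷12 = 6 r 9, and 9÷4 = 2, so 6+9+2 = 17.
Tuesday + 17 ≡ Friday — that's 1681's doomsday.
In January the doomsday date is Jan 3 (1681 is not a leap year).
Jan 11 is 8 days after Jan 3; 8 mod 7 = 1, so Friday + 1 = Saturday.

Saturday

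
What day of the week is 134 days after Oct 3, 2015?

Sunday

First find the weekday of Oct 3, 2015. Doomsday rule: the anchor day for the 2000s is Tuesday. For year 15: 15÷12 = 1 r 3, and 3÷4 = 0, so 1+3+0 = 4.
Tuesday + 4 ≡ Saturday — that's 2015's doomsday.
In October the doomsday date is Oct 10.
Oct 3 is 7 days before Oct 10; 7 mod 7 = 0, so Saturday − 0 = Saturday.
134 mod 7 = 1, so 134 days after a Saturday is Saturday + 1 = Sunday.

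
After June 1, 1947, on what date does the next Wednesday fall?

Jun 1, 1947 is a Sunday.
From Sunday to the next Wednesday is 3 days.
Jun 1, 1947 + 3 = Jun 4, 1947.

June 4, 1947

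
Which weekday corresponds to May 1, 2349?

Sunday

Doomsday rule: the anchor day for the 2300s is Wednesday. For year 49: 49÷12 = 4 r 1, and 1÷4 = 0, so 4+1+0 = 5.
Wednesday + 5 ≡ Monday — that's 2349's doomsday.
In May the doomsday date is May 9.
May 1 is 8 days before May 9; 8 mod 7 = 1, so Monday − 1 = Sunday.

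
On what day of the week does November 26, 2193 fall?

January 1, 2193 is a Tuesday.
Jan 1, 2193 → Feb 1, 2193: 31 days (January has 31).
Feb 1, 2193 → Mar 1, 2193: 28 days (February has 28).
Mar 1, 2193 → Apr 1, 2193: 31 days (March has 31).
Apr 1, 2193 → May 1, 2193: 30 days (April has 30).
May 1, 2193 → Jun 1, 2193: 31 days (May has 31).
Jun 1, 2193 → Jul 1, 2193: 30 days (June has 30).
Jul 1, 2193 → Aug 1, 2193: 31 days (July has 31).
Aug 1, 2193 → Sep 1, 2193: 31 days (August has 31).
Sep 1, 2193 → Oct 1, 2193: 30 days (September has 30).
Oct 1, 2193 → Nov 1, 2193: 31 days (October has 31).
Nov 1, 2193 → Nov 26, 2193: 25 days.
Total: 329 days.
329 mod 7 = 0, so Tuesday + 0 = Tuesday.

Tuesday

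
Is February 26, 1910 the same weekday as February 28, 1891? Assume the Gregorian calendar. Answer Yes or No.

From Feb 28, 1891 to Feb 26, 1910 is 6937 days.
6937 mod 7 = 0, so they are the same weekday.
(Feb 28, 1891 is a Saturday; Feb 26, 1910 is a Saturday.)

Yes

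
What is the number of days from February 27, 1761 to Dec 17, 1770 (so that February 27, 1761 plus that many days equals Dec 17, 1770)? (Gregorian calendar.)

3580

Feb 27, 1761 → Feb 27, 1762: 365 days.
Feb 27, 1762 → Feb 27, 1763: 365 days.
Feb 27, 1763 → Feb 27, 1764: 365 days.
Feb 27, 1764 → Feb 27, 1765: 366 days (Feb 29, 1764 is in that span).
Feb 27, 1765 → Feb 27, 1766: 365 days.
Feb 27, 1766 → Feb 27, 1767: 365 days.
Feb 27, 1767 → Feb 27, 1768: 365 days.
Feb 27, 1768 → Feb 27, 1769: 366 days (Feb 29, 1768 is in that span).
Feb 27, 1769 → Feb 27, 1770: 365 days.
Feb 27, 1770 → Mar 27, 1770: 28 days (February has 28).
Mar 27, 1770 → Apr 27, 1770: 31 days (March has 31).
Apr 27, 1770 → May 27, 1770: 30 days (April has 30).
May 27, 1770 → Jun 27, 1770: 31 days (May has 31).
Jun 27, 1770 → Jul 27, 1770: 30 days (June has 30).
Jul 27, 1770 → Aug 27, 1770: 31 days (July has 31).
Aug 27, 1770 → Sep 27, 1770: 31 days (August has 31).
Sep 27, 1770 → Oct 27, 1770: 30 days (September has 30).
Oct 27, 1770 → Nov 27, 1770: 31 days (October has 31).
Nov 27, 1770 → Dec 17, 1770: 20 days.
Total: 3580 days.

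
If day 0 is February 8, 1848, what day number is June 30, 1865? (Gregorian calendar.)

Feb 8, 1848 → Feb 8, 1849: 366 days (Feb 29, 1848 is in that span).
Feb 8, 1849 → Feb 8, 1850: 365 days.
Feb 8, 1850 → Feb 8, 1851: 365 days.
Feb 8, 1851 → Feb 8, 1852: 365 days.
Feb 8, 1852 → Feb 8, 1853: 366 days (Feb 29, 1852 is in that span).
Feb 8, 1853 → Feb 8, 1854: 365 days.
Feb 8, 1854 → Feb 8, 1855: 365 days.
Feb 8, 1855 → Feb 8, 1856: 365 days.
Feb 8, 1856 → Feb 8, 1857: 366 days (Feb 29, 1856 is in that span).
Feb 8, 1857 → Feb 8, 1858: 365 days.
Feb 8, 1858 → Feb 8, 1859: 365 days.
Feb 8, 1859 → Feb 8, 1860: 365 days.
Feb 8, 1860 → Feb 8, 1861: 366 days (Feb 29, 1860 is in that span).
Feb 8, 1861 → Feb 8, 1862: 365 days.
Feb 8, 1862 → Feb 8, 1863: 365 days.
Feb 8, 1863 → Feb 8, 1864: 365 days.
Feb 8, 1864 → Feb 8, 1865: 366 days (Feb 29, 1864 is in that span).
Feb 8, 1865 → Mar 8, 1865: 28 days (February has 28).
Mar 8, 1865 → Apr 8, 1865: 31 days (March has 31).
Apr 8, 1865 → May 8, 1865: 30 days (April has 30).
May 8, 1865 → Jun 8, 1865: 31 days (May has 31).
Jun 8, 1865 → Jun 30, 1865: 22 days.
Total: 6352 days.

6352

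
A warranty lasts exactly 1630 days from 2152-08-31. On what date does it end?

+365 (one year) → Aug 31, 2153 (1265 left).
+365 (one year) → Aug 31, 2154 (900 left).
+365 (one year) → Aug 31, 2155 (535 left).
+366 (one year; includes Feb 29, 2156) → Aug 31, 2156 (169 left).
Aug has 31 days: +1 → Sep 1, 2156 (168 left).
Sep has 30 days: +30 → Oct 1, 2156 (138 left).
Oct has 31 days: +31 → Nov 1, 2156 (107 left).
Nov has 30 days: +30 → Dec 1, 2156 (77 left).
Dec has 31 days: +31 → Jan 1, 2157 (46 left).
Jan has 31 days: +31 → Feb 1, 2157 (15 left).
+15 → Feb 16, 2157.

February 16, 2157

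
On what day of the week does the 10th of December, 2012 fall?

Monday

Doomsday rule: the anchor day for the 2000s is Tuesday. For year 12: 12÷12 = 1 r 0, and 0÷4 = 0, so 1+0+0 = 1.
Tuesday + 1 ≡ Wednesday — that's 2012's doomsday.
In December the doomsday date is Dec 12.
Dec 10 is 2 days before Dec 12; 2 mod 7 = 2, so Wednesday − 2 = Monday.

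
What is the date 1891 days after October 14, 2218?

+365 (one year) → Oct 14, 2219 (1526 left).
+366 (one year; includes Feb 29, 2220) → Oct 14, 2220 (1160 left).
+365 (one year) → Oct 14, 2221 (795 left).
+365 (one year) → Oct 14, 2222 (430 left).
+365 (one year) → Oct 14, 2223 (65 left).
Oct has 31 days: +18 → Nov 1, 2223 (47 left).
Nov has 30 days: +30 → Dec 1, 2223 (17 left).
+17 → Dec 18, 2223.

December 18, 2223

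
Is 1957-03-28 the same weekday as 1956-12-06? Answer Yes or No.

Yes

From Dec 6, 1956 to Mar 28, 1957 is 112 days.
112 mod 7 = 0, so they are the same weekday.
(Dec 6, 1956 is a Thursday; Mar 28, 1957 is a Thursday.)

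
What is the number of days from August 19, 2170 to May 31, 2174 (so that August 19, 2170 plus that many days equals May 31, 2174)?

1381

Aug 19, 2170 → Aug 19, 2171: 365 days.
Aug 19, 2171 → Aug 19, 2172: 366 days (Feb 29, 2172 is in that span).
Aug 19, 2172 → Aug 19, 2173: 365 days.
Aug 19, 2173 → Sep 19, 2173: 31 days (August has 31).
Sep 19, 2173 → Oct 19, 2173: 30 days (September has 30).
Oct 19, 2173 → Nov 19, 2173: 31 days (October has 31).
Nov 19, 2173 → Dec 19, 2173: 30 days (November has 30).
Dec 19, 2173 → Jan 19, 2174: 31 days (December has 31).
Jan 19, 2174 → Feb 19, 2174: 31 days (January has 31).
Feb 19, 2174 → Mar 19, 2174: 28 days (February has 28).
Mar 19, 2174 → Apr 19, 2174: 31 days (March has 31).
Apr 19, 2174 → May 19, 2174: 30 days (April has 30).
May 19, 2174 → May 31, 2174: 12 days.
Total: 1381 days.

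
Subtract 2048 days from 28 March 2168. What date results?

August 19, 2162

−366 (one year; includes Feb 29, 2168) → Mar 28, 2167 (1682 left).
−365 (one year) → Mar 28, 2166 (1317 left).
−365 (one year) → Mar 28, 2165 (952 left).
−365 (one year) → Mar 28, 2164 (587 left).
−366 (one year; includes Feb 29, 2164) → Mar 28, 2163 (221 left).
−28 → Feb 28, 2163 (end of Feb, 28 days; 193 left).
−28 → Jan 31, 2163 (end of Jan, 31 days; 165 left).
−31 → Dec 31, 2162 (end of Dec, 31 days; 134 left).
−31 → Nov 30, 2162 (end of Nov, 30 days; 103 left).
−30 → Oct 31, 2162 (end of Oct, 31 days; 73 left).
−31 → Sep 30, 2162 (end of Sep, 30 days; 42 left).
−30 → Aug 31, 2162 (end of Aug, 31 days; 12 left).
−12 → Aug 19, 2162.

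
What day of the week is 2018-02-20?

Tuesday

Doomsday rule: the anchor day for the 2000s is Tuesday. For year 18: 18÷12 = 1 r 6, and 6÷4 = 1, so 1+6+1 = 8.
Tuesday + 8 ≡ Wednesday — that's 2018's doomsday.
In February the doomsday date is Feb 28 (2018 is not a leap year).
Feb 20 is 8 days before Feb 28; 8 mod 7 = 1, so Wednesday − 1 = Tuesday.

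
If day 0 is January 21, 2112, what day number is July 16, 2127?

5655

Jan 21, 2112 → Jan 21, 2113: 366 days (Feb 29, 2112 is in that span).
Jan 21, 2113 → Jan 21, 2114: 365 days.
Jan 21, 2114 → Jan 21, 2115: 365 days.
Jan 21, 2115 → Jan 21, 2116: 365 days.
Jan 21, 2116 → Jan 21, 2117: 366 days (Feb 29, 2116 is in that span).
Jan 21, 2117 → Jan 21, 2118: 365 days.
Jan 21, 2118 → Jan 21, 2119: 365 days.
Jan 21, 2119 → Jan 21, 2120: 365 days.
Jan 21, 2120 → Jan 21, 2121: 366 days (Feb 29, 2120 is in that span).
Jan 21, 2121 → Jan 21, 2122: 365 days.
Jan 21, 2122 → Jan 21, 2123: 365 days.
Jan 21, 2123 → Jan 21, 2124: 365 days.
Jan 21, 2124 → Jan 21, 2125: 366 days (Feb 29, 2124 is in that span).
Jan 21, 2125 → Jan 21, 2126: 365 days.
Jan 21, 2126 → Jan 21, 2127: 365 days.
Jan 21, 2127 → Feb 21, 2127: 31 days (January has 31).
Feb 21, 2127 → Mar 21, 2127: 28 days (February has 28).
Mar 21, 2127 → Apr 21, 2127: 31 days (March has 31).
Apr 21, 2127 → May 21, 2127: 30 days (April has 30).
May 21, 2127 → Jun 21, 2127: 31 days (May has 31).
Jun 21, 2127 → Jul 16, 2127: 25 days.
Total: 5655 days.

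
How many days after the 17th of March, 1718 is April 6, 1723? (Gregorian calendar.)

Mar 17, 1718 → Mar 17, 1719: 365 days.
Mar 17, 1719 → Mar 17, 1720: 366 days (Feb 29, 1720 is in that span).
Mar 17, 1720 → Mar 17, 1721: 365 days.
Mar 17, 1721 → Mar 17, 1722: 365 days.
Mar 17, 1722 → Apr 17, 1722: 31 days (March has 31).
Apr 17, 1722 → May 17, 1722: 30 days (April has 30).
May 17, 1722 → Jun 17, 1722: 31 days (May has 31).
Jun 17, 1722 → Jul 17, 1722: 30 days (June has 30).
Jul 17, 1722 → Aug 17, 1722: 31 days (July has 31).
Aug 17, 1722 → Sep 17, 1722: 31 days (August has 31).
Sep 17, 1722 → Oct 17, 1722: 30 days (September has 30).
Oct 17, 1722 → Nov 17, 1722: 31 days (October has 31).
Nov 17, 1722 → Dec 17, 1722: 30 days (November has 30).
Dec 17, 1722 → Jan 17, 1723: 31 days (December has 31).
Jan 17, 1723 → Feb 17, 1723: 31 days (January has 31).
Feb 17, 1723 → Mar 17, 1723: 28 days (February has 28).
Mar 17, 1723 → Apr 6, 1723: 20 days.
Total: 1846 days.

1846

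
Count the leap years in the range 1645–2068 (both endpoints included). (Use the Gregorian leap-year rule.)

Multiples of 4 in [1645,2068]: 106.
Of those, multiples of 100: 4 (not leap unless ÷400).
Multiples of 400: 1.
Leap years = 106 − 4 + 1 = 103.

103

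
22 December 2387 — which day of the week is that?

Tuesday

Doomsday rule: the anchor day for the 2300s is Wednesday. For year 87: 87÷12 = 7 r 3, and 3÷4 = 0, so 7+3+0 = 10.
Wednesday + 10 ≡ Saturday — that's 2387's doomsday.
In December the doomsday date is Dec 12.
Dec 22 is 10 days after Dec 12; 10 mod 7 = 3, so Saturday + 3 = Tuesday.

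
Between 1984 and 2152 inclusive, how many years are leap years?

42

Multiples of 4 in [1984,2152]: 43.
Of those, multiples of 100: 2 (not leap unless ÷400).
Multiples of 400: 1.
Leap years = 43 − 2 + 1 = 42.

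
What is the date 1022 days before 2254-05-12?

July 25, 2251

−365 (one year) → May 12, 2253 (657 left).
−365 (one year) → May 12, 2252 (292 left).
−12 → Apr 30, 2252 (end of Apr, 30 days; 280 left).
−30 → Mar 31, 2252 (end of Mar, 31 days; 250 left).
−31 → Feb 29, 2252 (end of Feb, 29 days; 219 left).
−29 → Jan 31, 2252 (end of Jan, 31 days; 190 left).
−31 → Dec 31, 2251 (end of Dec, 31 days; 159 left).
−31 → Nov 30, 2251 (end of Nov, 30 days; 128 left).
−30 → Oct 31, 2251 (end of Oct, 31 days; 98 left).
−31 → Sep 30, 2251 (end of Sep, 30 days; 67 left).
−30 → Aug 31, 2251 (end of Aug, 31 days; 37 left).
−31 → Jul 31, 2251 (end of Jul, 31 days; 6 left).
−6 → Jul 25, 2251.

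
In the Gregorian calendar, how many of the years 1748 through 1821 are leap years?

18

Multiples of 4 in [1748,1821]: 19.
Of those, multiples of 100: 1 (not leap unless ÷400).
Multiples of 400: 0.
Leap years = 19 − 1 + 0 = 18.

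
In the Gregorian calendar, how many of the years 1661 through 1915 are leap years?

Multiples of 4 in [1661,1915]: 63.
Of those, multiples of 100: 3 (not leap unless ÷400).
Multiples of 400: 0.
Leap years = 63 − 3 + 0 = 60.

60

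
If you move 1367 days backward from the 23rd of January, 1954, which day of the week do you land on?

First find the weekday of Jan 23, 1954. Doomsday rule: the anchor day for the 1900s is Wednesday. For year 54: 54÷12 = 4 r 6, and 6÷4 = 1, so 4+6+1 = 11.
Wednesday + 11 ≡ Sunday — that's 1954's doomsday.
In January the doomsday date is Jan 3 (1954 is not a leap year).
Jan 23 is 20 days after Jan 3; 20 mod 7 = 6, so Sunday + 6 = Saturday.
1367 mod 7 = 2, so 1367 days before a Saturday is Saturday − 2 = Thursday.

Thursday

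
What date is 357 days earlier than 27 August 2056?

−27 → Jul 31, 2056 (end of Jul, 31 days; 330 left).
−31 → Jun 30, 2056 (end of Jun, 30 days; 299 left).
−30 → May 31, 2056 (end of May, 31 days; 269 left).
−31 → Apr 30, 2056 (end of Apr, 30 days; 238 left).
−30 → Mar 31, 2056 (end of Mar, 31 days; 208 left).
−31 → Feb 29, 2056 (end of Feb, 29 days; 177 left).
−29 → Jan 31, 2056 (end of Jan, 31 days; 148 left).
−31 → Dec 31, 2055 (end of Dec, 31 days; 117 left).
−31 → Nov 30, 2055 (end of Nov, 30 days; 86 left).
−30 → Oct 31, 2055 (end of Oct, 31 days; 56 left).
−31 → Sep 30, 2055 (end of Sep, 30 days; 25 left).
−25 → Sep 5, 2055.

September 5, 2055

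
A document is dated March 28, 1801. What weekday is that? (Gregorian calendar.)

Saturday

Doomsday rule: the anchor day for the 1800s is Friday. For year 01: 1÷12 = 0 r 1, and 1÷4 = 0, so 0+1+0 = 1.
Friday + 1 ≡ Saturday — that's 1801's doomsday.
In March the doomsday date is Mar 14.
Mar 28 is 14 days after Mar 14; 14 mod 7 = 0, so Saturday + 0 = Saturday.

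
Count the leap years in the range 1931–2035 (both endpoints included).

Multiples of 4 in [1931,2035]: 26.
Of those, multiples of 100: 1 (not leap unless ÷400).
Multiples of 400: 1.
Leap years = 26 − 1 + 1 = 26.

26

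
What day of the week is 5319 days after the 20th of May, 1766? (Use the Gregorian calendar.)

Monday

First find the weekday of May 20, 1766. Doomsday rule: the anchor day for the 1700s is Sunday. For year 66: 66÷12 = 5 r 6, and 6÷4 = 1, so 5+6+1 = 12.
Sunday + 12 ≡ Friday — that's 1766's doomsday.
In May the doomsday date is May 9.
May 20 is 11 days after May 9; 11 mod 7 = 4, so Friday + 4 = Tuesday.
5319 mod 7 = 6, so 5319 days after a Tuesday is Tuesday + 6 = Monday.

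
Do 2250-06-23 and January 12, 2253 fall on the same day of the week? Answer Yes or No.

No

From Jun 23, 2250 to Jan 12, 2253 is 934 days.
934 mod 7 = 3, so they are different weekdays.
(Jun 23, 2250 is a Sunday; Jan 12, 2253 is a Wednesday.)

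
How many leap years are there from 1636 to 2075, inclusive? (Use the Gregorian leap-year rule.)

Multiples of 4 in [1636,2075]: 110.
Of those, multiples of 100: 4 (not leap unless ÷400).
Multiples of 400: 1.
Leap years = 110 − 4 + 1 = 107.

107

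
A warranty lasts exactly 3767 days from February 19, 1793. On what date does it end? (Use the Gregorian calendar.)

June 15, 1803

+365 (one year) → Feb 19, 1794 (3402 left).
+365 (one year) → Feb 19, 1795 (3037 left).
+365 (one year) → Feb 19, 1796 (2672 left).
+366 (one year; includes Feb 29, 1796) → Feb 19, 1797 (2306 left).
+365 (one year) → Feb 19, 1798 (1941 left).
+365 (one year) → Feb 19, 1799 (1576 left).
+365 (one year) → Feb 19, 1800 (1211 left).
+365 (one year) → Feb 19, 1801 (846 left).
+365 (one year) → Feb 19, 1802 (481 left).
+365 (one year) → Feb 19, 1803 (116 left).
Feb has 28 days: +10 → Mar 1, 1803 (106 left).
Mar has 31 days: +31 → Apr 1, 1803 (75 left).
Apr has 30 days: +30 → May 1, 1803 (45 left).
May has 31 days: +31 → Jun 1, 1803 (14 left).
+14 → Jun 15, 1803.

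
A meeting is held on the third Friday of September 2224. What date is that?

September 17, 2224

September 1, 2224 is a Wednesday.
The first Friday is therefore September 3 (2 days later).
The third Friday is 3 + 2×7 = September 17.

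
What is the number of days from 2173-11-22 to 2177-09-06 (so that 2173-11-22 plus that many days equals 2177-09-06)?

1384

Nov 22, 2173 → Nov 22, 2174: 365 days.
Nov 22, 2174 → Nov 22, 2175: 365 days.
Nov 22, 2175 → Nov 22, 2176: 366 days (Feb 29, 2176 is in that span).
Nov 22, 2176 → Dec 22, 2176: 30 days (November has 30).
Dec 22, 2176 → Jan 22, 2177: 31 days (December has 31).
Jan 22, 2177 → Feb 22, 2177: 31 days (January has 31).
Feb 22, 2177 → Mar 22, 2177: 28 days (February has 28).
Mar 22, 2177 → Apr 22, 2177: 31 days (March has 31).
Apr 22, 2177 → May 22, 2177: 30 days (April has 30).
May 22, 2177 → Jun 22, 2177: 31 days (May has 31).
Jun 22, 2177 → Jul 22, 2177: 30 days (June has 30).
Jul 22, 2177 → Aug 22, 2177: 31 days (July has 31).
Aug 22, 2177 → Sep 6, 2177: 15 days.
Total: 1384 days.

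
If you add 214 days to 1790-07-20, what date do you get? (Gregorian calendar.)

February 19, 1791

Jul has 31 days: +12 → Aug 1, 1790 (202 left).
Aug has 31 days: +31 → Sep 1, 1790 (171 left).
Sep has 30 days: +30 → Oct 1, 1790 (141 left).
Oct has 31 days: +31 → Nov 1, 1790 (110 left).
Nov has 30 days: +30 → Dec 1, 1790 (80 left).
Dec has 31 days: +31 → Jan 1, 1791 (49 left).
Jan has 31 days: +31 → Feb 1, 1791 (18 left).
+18 → Feb 19, 1791.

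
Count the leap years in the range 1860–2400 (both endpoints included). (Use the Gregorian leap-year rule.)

132

Multiples of 4 in [1860,2400]: 136.
Of those, multiples of 100: 6 (not leap unless ÷400).
Multiples of 400: 2.
Leap years = 136 − 6 + 2 = 132.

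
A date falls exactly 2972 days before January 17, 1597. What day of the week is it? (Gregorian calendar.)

Jan 17, 1597 is a Friday.
2972 mod 7 = 4, so 2972 days before a Friday is Friday − 4 = Monday.

Monday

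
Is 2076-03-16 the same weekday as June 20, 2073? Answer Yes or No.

From Jun 20, 2073 to Mar 16, 2076 is 1000 days.
1000 mod 7 = 6, so they are different weekdays.
(Jun 20, 2073 is a Tuesday; Mar 16, 2076 is a Monday.)

No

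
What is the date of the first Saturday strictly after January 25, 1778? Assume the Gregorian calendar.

January 31, 1778

Jan 25, 1778 is a Sunday.
From Sunday to the next Saturday is 6 days.
Jan 25, 1778 + 6 = Jan 31, 1778.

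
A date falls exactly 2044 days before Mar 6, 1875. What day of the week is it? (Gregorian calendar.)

Saturday

First find the weekday of Mar 6, 1875. Doomsday rule: the anchor day for the 1800s is Friday. For year 75: 75÷12 = 6 r 3, and 3÷4 = 0, so 6+3+0 = 9.
Friday + 9 ≡ Sunday — that's 1875's doomsday.
In March the doomsday date is Mar 14.
Mar 6 is 8 days before Mar 14; 8 mod 7 = 1, so Sunday − 1 = Saturday.
2044 mod 7 = 0, so 2044 days before a Saturday is Saturday − 0 = Saturday.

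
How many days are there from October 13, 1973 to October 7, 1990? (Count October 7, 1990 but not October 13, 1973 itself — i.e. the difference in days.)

Oct 13, 1973 → Oct 13, 1974: 365 days.
Oct 13, 1974 → Oct 13, 1975: 365 days.
Oct 13, 1975 → Oct 13, 1976: 366 days (Feb 29, 1976 is in that span).
Oct 13, 1976 → Oct 13, 1977: 365 days.
Oct 13, 1977 → Oct 13, 1978: 365 days.
Oct 13, 1978 → Oct 13, 1979: 365 days.
Oct 13, 1979 → Oct 13, 1980: 366 days (Feb 29, 1980 is in that span).
Oct 13, 1980 → Oct 13, 1981: 365 days.
Oct 13, 1981 → Oct 13, 1982: 365 days.
Oct 13, 1982 → Oct 13, 1983: 365 days.
Oct 13, 1983 → Oct 13, 1984: 366 days (Feb 29, 1984 is in that span).
Oct 13, 1984 → Oct 13, 1985: 365 days.
Oct 13, 1985 → Oct 13, 1986: 365 days.
Oct 13, 1986 → Oct 13, 1987: 365 days.
Oct 13, 1987 → Oct 13, 1988: 366 days (Feb 29, 1988 is in that span).
Oct 13, 1988 → Oct 13, 1989: 365 days.
Oct 13, 1989 → Nov 13, 1989: 31 days (October has 31).
Nov 13, 1989 → Dec 13, 1989: 30 days (November has 30).
Dec 13, 1989 → Jan 13, 1990: 31 days (December has 31).
Jan 13, 1990 → Feb 13, 1990: 31 days (January has 31).
Feb 13, 1990 → Mar 13, 1990: 28 days (February has 28).
Mar 13, 1990 → Apr 13, 1990: 31 days (March has 31).
Apr 13, 1990 → May 13, 1990: 30 days (April has 30).
May 13, 1990 → Jun 13, 1990: 31 days (May has 31).
Jun 13, 1990 → Jul 13, 1990: 30 days (June has 30).
Jul 13, 1990 → Aug 13, 1990: 31 days (July has 31).
Aug 13, 1990 → Sep 13, 1990: 31 days (August has 31).
Sep 13, 1990 → Oct 7, 1990: 24 days.
Total: 6203 days.

6203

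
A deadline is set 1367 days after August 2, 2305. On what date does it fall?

+365 (one year) → Aug 2, 2306 (1002 left).
+365 (one year) → Aug 2, 2307 (637 left).
+366 (one year; includes Feb 29, 2308) → Aug 2, 2308 (271 left).
Aug has 31 days: +30 → Sep 1, 2308 (241 left).
Sep has 30 days: +30 → Oct 1, 2308 (211 left).
Oct has 31 days: +31 → Nov 1, 2308 (180 left).
Nov has 30 days: +30 → Dec 1, 2308 (150 left).
Dec has 31 days: +31 → Jan 1, 2309 (119 left).
Jan has 31 days: +31 → Feb 1, 2309 (88 left).
Feb has 28 days: +28 → Mar 1, 2309 (60 left).
Mar has 31 days: +31 → Apr 1, 2309 (29 left).
+29 → Apr 30, 2309.

April 30, 2309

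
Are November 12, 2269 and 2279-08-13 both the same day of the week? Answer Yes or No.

From Nov 12, 2269 to Aug 13, 2279 is 3561 days.
3561 mod 7 = 5, so they are different weekdays.
(Nov 12, 2269 is a Friday; Aug 13, 2279 is a Wednesday.)

No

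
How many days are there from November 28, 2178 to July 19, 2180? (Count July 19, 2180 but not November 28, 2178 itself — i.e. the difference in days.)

Nov 28, 2178 → Nov 28, 2179: 365 days.
Nov 28, 2179 → Dec 28, 2179: 30 days (November has 30).
Dec 28, 2179 → Jan 28, 2180: 31 days (December has 31).
Jan 28, 2180 → Feb 28, 2180: 31 days (January has 31).
Feb 28, 2180 → Mar 28, 2180: 29 days (February has 29).
Mar 28, 2180 → Apr 28, 2180: 31 days (March has 31).
Apr 28, 2180 → May 28, 2180: 30 days (April has 30).
May 28, 2180 → Jun 28, 2180: 31 days (May has 31).
Jun 28, 2180 → Jul 19, 2180: 21 days.
Total: 599 days.

599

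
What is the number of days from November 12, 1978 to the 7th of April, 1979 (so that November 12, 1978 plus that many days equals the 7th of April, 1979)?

Nov 12, 1978 → Dec 12, 1978: 30 days (November has 30).
Dec 12, 1978 → Jan 12, 1979: 31 days (December has 31).
Jan 12, 1979 → Feb 12, 1979: 31 days (January has 31).
Feb 12, 1979 → Mar 12, 1979: 28 days (February has 28).
Mar 12, 1979 → Apr 7, 1979: 26 days.
Total: 146 days.

146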